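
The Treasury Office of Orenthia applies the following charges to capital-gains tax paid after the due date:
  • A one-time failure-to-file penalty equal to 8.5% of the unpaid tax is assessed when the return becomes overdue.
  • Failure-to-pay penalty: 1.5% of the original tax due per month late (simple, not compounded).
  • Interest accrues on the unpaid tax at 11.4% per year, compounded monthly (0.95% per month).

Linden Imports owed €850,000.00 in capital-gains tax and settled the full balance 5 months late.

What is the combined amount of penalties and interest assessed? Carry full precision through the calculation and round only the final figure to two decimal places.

Failure-to-file penalty: 8.5% × €850,000.00 = €72,250.00
Failure-to-pay penalty = 1.5% × €850,000.00 × 5 mo = €63,750.00
Interest: €850,000.00 × ((1 + 0.0095)^5 − 1) = €850,000.00 × 0.0484111… = €41,149.4474…
Penalties + interest = €136,000.0000 + €41,149.4474… = €177,149.45

€177,149.45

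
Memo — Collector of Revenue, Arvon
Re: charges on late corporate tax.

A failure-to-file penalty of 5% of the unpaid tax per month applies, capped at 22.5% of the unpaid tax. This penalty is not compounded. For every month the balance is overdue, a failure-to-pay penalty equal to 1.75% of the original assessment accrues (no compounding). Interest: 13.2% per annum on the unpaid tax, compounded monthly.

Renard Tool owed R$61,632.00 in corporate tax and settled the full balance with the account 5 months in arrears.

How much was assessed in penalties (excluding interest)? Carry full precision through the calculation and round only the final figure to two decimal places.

Failure-to-file: 5 × 5% × R$61,632.00 = R$15,408.00, capped at 22.5% × R$61,632.00 = R$13,867.20
Failure-to-pay penalty = 1.75% × R$61,632.00 × 5 mo = R$5,392.80
Total penalty = R$13,867.20 + R$5,392.80 = R$19,260.00

R$19,260.00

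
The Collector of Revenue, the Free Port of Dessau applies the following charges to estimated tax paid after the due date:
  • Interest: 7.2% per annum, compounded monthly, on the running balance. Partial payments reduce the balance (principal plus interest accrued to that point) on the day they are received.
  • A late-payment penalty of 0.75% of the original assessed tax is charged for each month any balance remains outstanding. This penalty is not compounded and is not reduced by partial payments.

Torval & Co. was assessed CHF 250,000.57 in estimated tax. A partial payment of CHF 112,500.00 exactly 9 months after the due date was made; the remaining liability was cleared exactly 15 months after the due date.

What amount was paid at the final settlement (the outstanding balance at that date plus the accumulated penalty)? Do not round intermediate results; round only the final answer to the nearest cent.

Monthly rate = 7.2% ÷ 12 = 0.6%
Balance at month 9: CHF 250,000.5700 × (1 + 0.006)^9 = CHF 263,829.1786…
After CHF 112,500.00 payment: CHF 263,829.1786… − CHF 112,500.00 = CHF 151,329.1786…
Balance at month 15: CHF 151,329.1786… × (1 + 0.006)^6 = CHF 156,859.4035…
Penalty: 15 × 0.75% × CHF 250,000.57 = CHF 28,125.06…
Final settlement = outstanding balance + penalty = CHF 156,859.4035… + CHF 28,125.06… = CHF 184,984.47

CHF 184,984.47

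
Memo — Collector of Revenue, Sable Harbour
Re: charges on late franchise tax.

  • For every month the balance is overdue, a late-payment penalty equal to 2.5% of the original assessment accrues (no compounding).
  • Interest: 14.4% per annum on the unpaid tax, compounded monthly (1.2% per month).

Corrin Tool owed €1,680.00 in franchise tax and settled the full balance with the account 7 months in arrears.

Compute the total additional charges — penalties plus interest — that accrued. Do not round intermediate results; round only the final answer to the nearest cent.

Late-payment penalty: 7 × 2.5% × €1,680.00 = €294.00
Interest: €1,680.00 × ((1 + 0.012)^7 − 1) = €1,680.00 × 0.0870852… = €146.3032…
Penalties + interest = €294.0000 + €146.3032… = €440.30

€440.30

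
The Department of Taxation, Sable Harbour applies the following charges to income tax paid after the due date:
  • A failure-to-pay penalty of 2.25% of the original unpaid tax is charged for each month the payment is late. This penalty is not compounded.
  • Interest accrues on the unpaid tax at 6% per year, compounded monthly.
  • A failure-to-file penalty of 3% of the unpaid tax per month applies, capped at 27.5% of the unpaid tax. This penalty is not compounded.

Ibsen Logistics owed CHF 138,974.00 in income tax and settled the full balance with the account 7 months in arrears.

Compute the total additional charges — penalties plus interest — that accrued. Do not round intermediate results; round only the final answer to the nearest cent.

CHF 56,010.61

Failure-to-file: 7 × 3% × CHF 138,974.00 = CHF 29,184.54 (under the 27.5% cap)
Failure-to-pay penalty: 7 × 2.25% × CHF 138,974.00 = CHF 21,888.41…
Interest (6%/yr ÷ 12 = 0.5%/month): CHF 138,974.00 × ((1 + 0.005)^7 − 1) = CHF 4,937.6624…
Penalties + interest = CHF 51,072.9450 + CHF 4,937.6624… = CHF 56,010.61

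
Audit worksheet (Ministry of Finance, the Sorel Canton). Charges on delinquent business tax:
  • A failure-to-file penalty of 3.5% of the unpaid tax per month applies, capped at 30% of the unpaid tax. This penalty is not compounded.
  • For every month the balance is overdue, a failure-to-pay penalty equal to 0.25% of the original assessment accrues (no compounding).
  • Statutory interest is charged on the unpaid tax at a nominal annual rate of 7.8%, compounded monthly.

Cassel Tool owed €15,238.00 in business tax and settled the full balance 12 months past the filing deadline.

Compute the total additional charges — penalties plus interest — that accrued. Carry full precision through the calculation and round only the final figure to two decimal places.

€6,260.53

Failure-to-file: 12 × 3.5% × €15,238.00 = €6,399.96, capped at 30% × €15,238.00 = €4,571.40
Failure-to-pay penalty: 12 × 0.25% × €15,238.00 = €457.14
Interest (7.8%/yr ÷ 12 = 0.65%/month): €15,238.00 × ((1 + 0.0065)^12 − 1) = €1,231.9894…
Penalties + interest = €5,028.5400 + €1,231.9894… = €6,260.53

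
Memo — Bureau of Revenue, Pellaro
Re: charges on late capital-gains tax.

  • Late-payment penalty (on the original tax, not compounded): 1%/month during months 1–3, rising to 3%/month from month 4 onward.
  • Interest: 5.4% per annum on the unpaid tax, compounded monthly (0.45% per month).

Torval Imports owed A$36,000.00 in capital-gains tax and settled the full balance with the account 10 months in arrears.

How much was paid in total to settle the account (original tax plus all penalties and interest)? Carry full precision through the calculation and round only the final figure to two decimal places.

Penalty, months 1–3: 3 × 1% × A$36,000.00 = A$1,080.00
Penalty, months 4–10: 7 × 3% × A$36,000.00 = A$7,560.00
Interest: A$36,000.00 × ((1 + 0.0045)^10 − 1) = A$36,000.00 × 0.0459223… = A$1,653.2018…
Total = A$36,000.00 + A$8,640.0000 + A$1,653.2018… = A$46,293.20

A$46,293.20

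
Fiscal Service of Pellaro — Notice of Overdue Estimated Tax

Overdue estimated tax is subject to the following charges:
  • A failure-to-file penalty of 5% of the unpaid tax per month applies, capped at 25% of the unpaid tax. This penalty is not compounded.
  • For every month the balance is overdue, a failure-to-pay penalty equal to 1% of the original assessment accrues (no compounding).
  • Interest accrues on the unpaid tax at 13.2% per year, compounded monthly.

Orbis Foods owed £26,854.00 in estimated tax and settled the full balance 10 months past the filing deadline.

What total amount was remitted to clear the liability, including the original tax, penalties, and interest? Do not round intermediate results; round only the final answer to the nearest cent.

Failure-to-file: 10 × 5% × £26,854.00 = £13,427.00, capped at 25% × £26,854.00 = £6,713.50
Failure-to-pay penalty = 1% × £26,854.00 × 10 mo = £2,685.40
Interest (13.2%/yr ÷ 12 = 1.1%/month): £26,854.00 × ((1 + 0.011)^10 − 1) = £3,104.5328…
Total = £26,854.00 + £9,398.9000 + £3,104.5328… = £39,357.43

£39,357.43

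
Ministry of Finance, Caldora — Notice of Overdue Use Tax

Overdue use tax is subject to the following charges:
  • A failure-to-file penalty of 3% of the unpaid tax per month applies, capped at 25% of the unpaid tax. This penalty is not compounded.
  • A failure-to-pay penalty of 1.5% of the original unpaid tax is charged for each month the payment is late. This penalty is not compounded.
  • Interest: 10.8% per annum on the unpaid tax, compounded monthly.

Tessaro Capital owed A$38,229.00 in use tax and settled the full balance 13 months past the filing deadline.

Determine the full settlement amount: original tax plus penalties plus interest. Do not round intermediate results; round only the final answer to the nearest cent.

A$59,963.38

Failure-to-file: 13 × 3% × A$38,229.00 = A$14,909.31, capped at 25% × A$38,229.00 = A$9,557.25
Failure-to-pay penalty: 13 × 1.5% × A$38,229.00 = A$7,454.66…
Interest (10.8%/yr ÷ 12 = 0.9%/month): A$38,229.00 × ((1 + 0.009)^13 − 1) = A$4,722.4766…
Total = A$38,229.00 + A$17,011.9050 + A$4,722.4766… = A$59,963.38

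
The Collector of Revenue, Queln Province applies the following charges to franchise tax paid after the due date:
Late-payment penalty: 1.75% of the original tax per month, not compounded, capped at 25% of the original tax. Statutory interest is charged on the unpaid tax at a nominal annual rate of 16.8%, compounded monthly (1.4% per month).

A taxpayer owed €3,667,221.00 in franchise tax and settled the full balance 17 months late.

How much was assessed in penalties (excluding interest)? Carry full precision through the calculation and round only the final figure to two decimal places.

€916,805.25

Penalty (uncapped): 17 × 1.75% × €3,667,221.00 = €1,090,998.25…; cap = 25% × €3,667,221.00 = €916,805.25 → penalty = €916,805.25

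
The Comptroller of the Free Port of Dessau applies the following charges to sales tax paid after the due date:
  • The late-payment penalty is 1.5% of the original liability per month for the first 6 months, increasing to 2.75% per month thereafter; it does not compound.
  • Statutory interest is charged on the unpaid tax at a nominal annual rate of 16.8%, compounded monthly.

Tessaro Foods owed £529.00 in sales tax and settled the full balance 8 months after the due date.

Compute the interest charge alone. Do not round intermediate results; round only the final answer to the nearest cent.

£62.23

Interest (16.8%/yr ÷ 12 = 1.4%/month): £529.00 × ((1 + 0.014)^8 − 1) = £62.2339…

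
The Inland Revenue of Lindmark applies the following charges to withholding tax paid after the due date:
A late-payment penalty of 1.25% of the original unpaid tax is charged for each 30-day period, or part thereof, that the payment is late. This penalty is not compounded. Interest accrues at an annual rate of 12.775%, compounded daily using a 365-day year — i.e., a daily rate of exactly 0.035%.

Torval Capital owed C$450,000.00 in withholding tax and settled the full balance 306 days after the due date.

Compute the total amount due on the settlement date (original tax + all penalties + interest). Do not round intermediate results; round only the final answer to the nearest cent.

Penalty periods: ⌈306/30⌉ = 11; penalty = 11 × 1.25% × C$450,000.00 = C$61,875.00
Interest: C$450,000.00 × ((1 + 0.00035)^306 − 1) = C$450,000.00 × 0.11302470… = C$50,861.1138…
Total = C$450,000.00 + C$61,875.0000 + C$50,861.1138… = C$562,736.11

C$562,736.11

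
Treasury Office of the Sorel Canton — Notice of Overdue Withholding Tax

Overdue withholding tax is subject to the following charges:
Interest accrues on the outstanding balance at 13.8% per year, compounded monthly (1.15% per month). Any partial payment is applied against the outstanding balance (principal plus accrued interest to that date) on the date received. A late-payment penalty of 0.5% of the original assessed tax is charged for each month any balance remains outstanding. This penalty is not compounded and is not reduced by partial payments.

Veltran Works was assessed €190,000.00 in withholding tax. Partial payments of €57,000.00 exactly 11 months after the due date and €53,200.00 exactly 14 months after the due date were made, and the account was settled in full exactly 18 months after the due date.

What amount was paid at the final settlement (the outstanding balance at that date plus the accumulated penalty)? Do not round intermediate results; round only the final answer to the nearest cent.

Balance at month 11: €190,000.0000 × (1 + 0.0115)^11 = €215,465.8064…
After €57,000.00 payment: €215,465.8064… − €57,000.00 = €158,465.8064…
Balance at month 14: €158,465.8064… × (1 + 0.0115)^3 = €163,995.9891…
After €53,200.00 payment: €163,995.9891… − €53,200.00 = €110,795.9891…
Balance at month 18: €110,795.9891… × (1 + 0.0115)^4 = €115,981.1971…
Penalty: 18 × 0.5% × €190,000.00 = €17,100.00
Final settlement = outstanding balance + penalty = €115,981.1971… + €17,100.00 = €133,081.20

€133,081.20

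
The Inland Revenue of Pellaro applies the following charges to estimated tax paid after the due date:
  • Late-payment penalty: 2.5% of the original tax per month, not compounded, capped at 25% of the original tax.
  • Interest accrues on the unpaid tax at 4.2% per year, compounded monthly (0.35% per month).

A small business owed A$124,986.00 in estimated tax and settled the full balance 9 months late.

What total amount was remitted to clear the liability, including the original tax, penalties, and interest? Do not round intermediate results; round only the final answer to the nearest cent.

A$157,100.48

Penalty: 9 × 2.5% × A$124,986.00 = A$28,121.85 (below the 25% cap of A$31,246.50)
Interest: A$124,986.00 × ((1 + 0.0035)^9 − 1) = A$124,986.00 × 0.0319446… = A$3,992.6303…
Total = A$124,986.00 + A$28,121.8500 + A$3,992.6303… = A$157,100.48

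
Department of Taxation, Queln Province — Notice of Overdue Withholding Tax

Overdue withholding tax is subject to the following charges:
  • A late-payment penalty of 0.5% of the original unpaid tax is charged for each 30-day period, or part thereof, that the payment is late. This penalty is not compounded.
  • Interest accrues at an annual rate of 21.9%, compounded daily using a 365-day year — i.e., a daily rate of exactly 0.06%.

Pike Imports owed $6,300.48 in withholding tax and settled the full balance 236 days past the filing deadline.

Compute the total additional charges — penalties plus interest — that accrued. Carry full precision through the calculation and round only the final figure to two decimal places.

Penalty periods: ⌈236/30⌉ = 8; penalty = 8 × 0.5% × $6,300.48 = $252.02…
Interest: $6,300.48 × ((1 + 0.0006)^236 − 1) = $6,300.48 × 0.15206679… = $958.0938…
Penalties + interest = $252.0192 + $958.0938… = $1,210.11

$1,210.11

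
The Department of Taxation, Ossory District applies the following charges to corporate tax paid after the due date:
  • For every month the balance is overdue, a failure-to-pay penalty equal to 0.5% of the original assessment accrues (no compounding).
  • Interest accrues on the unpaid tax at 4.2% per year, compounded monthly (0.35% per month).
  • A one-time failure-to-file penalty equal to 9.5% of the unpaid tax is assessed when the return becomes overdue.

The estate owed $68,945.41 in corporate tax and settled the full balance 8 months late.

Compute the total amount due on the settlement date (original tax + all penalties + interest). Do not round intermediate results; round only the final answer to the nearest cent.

$80,207.33

Failure-to-file penalty: 9.5% × $68,945.41 = $6,549.81…
Failure-to-pay penalty = 0.5% × $68,945.41 × 8 mo = $2,757.82…
Interest: $68,945.41 × ((1 + 0.0035)^8 − 1) = $68,945.41 × 0.0283454… = $1,954.2860…
Total = $68,945.41 + $9,307.6304… + $1,954.2860… = $80,207.33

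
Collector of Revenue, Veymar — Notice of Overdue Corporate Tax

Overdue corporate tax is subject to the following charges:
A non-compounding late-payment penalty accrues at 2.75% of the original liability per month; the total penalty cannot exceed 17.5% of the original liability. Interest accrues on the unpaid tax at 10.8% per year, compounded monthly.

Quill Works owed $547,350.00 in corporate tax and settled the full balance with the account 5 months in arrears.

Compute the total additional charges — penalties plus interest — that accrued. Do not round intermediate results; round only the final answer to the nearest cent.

$100,338.74

Penalty: 5 × 2.75% × $547,350.00 = $75,260.63… (below the 17.5% cap of $95,786.25)
Interest (10.8%/yr ÷ 12 = 0.9%/month): $547,350.00 × ((1 + 0.009)^5 − 1) = $25,078.1117…
Penalties + interest = $75,260.6250 + $25,078.1117… = $100,338.74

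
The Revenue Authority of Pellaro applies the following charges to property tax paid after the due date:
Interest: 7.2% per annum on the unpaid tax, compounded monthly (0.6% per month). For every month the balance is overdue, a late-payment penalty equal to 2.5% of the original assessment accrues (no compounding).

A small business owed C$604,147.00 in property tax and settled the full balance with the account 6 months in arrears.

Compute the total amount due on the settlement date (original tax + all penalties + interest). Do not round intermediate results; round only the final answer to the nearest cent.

C$716,847.20

Late-payment penalty: 6 × 2.5% × C$604,147.00 = C$90,622.05
Interest: C$604,147.00 × ((1 + 0.006)^6 − 1) = C$604,147.00 × 0.0365443… = C$22,078.1531…
Total = C$604,147.00 + C$90,622.0500 + C$22,078.1531… = C$716,847.20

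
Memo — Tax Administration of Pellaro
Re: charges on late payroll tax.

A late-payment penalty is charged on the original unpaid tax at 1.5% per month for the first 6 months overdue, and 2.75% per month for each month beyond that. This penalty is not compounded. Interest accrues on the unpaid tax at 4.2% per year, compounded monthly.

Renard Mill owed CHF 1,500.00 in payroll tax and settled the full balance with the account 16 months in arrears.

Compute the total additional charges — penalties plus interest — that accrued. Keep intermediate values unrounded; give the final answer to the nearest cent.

CHF 633.74

Penalty, months 1–6: 6 × 1.5% × CHF 1,500.00 = CHF 135.00
Penalty, months 7–16: 10 × 2.75% × CHF 1,500.00 = CHF 412.50
Interest (4.2%/yr ÷ 12 = 0.35%/month): CHF 1,500.00 × ((1 + 0.0035)^16 − 1) = CHF 86.2414…
Penalties + interest = CHF 547.5000 + CHF 86.2414… = CHF 633.74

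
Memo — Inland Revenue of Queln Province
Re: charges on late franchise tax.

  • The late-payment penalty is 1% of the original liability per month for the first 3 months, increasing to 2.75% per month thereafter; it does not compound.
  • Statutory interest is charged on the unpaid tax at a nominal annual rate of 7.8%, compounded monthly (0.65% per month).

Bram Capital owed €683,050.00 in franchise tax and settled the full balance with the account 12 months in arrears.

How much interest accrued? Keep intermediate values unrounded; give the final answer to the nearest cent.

Interest: €683,050.00 × ((1 + 0.0065)^12 − 1) = €683,050.00 × 0.0808498… = €55,224.4630…

€55,224.46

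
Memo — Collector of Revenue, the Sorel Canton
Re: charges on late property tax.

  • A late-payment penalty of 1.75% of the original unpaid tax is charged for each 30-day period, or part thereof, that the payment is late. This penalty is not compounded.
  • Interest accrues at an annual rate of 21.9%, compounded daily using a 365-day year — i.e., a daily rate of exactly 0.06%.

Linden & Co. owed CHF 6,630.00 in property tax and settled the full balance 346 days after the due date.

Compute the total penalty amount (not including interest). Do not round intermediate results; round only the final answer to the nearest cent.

CHF 1,392.30

Penalty periods: ⌈346/30⌉ = 12; penalty = 12 × 1.75% × CHF 6,630.00 = CHF 1,392.30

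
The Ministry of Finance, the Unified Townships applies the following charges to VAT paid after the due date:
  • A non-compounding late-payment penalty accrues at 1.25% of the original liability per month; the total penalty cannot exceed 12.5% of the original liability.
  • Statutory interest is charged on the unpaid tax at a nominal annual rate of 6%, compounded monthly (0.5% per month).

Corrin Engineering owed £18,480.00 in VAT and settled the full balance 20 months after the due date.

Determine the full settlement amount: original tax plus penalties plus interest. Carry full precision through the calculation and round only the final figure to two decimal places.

£22,728.47

Penalty (uncapped): 20 × 1.25% × £18,480.00 = £4,620.00; cap = 12.5% × £18,480.00 = £2,310.00 → penalty = £2,310.00
Interest: £18,480.00 × ((1 + 0.005)^20 − 1) = £18,480.00 × 0.1048956… = £1,938.4703…
Total = £18,480.00 + £2,310.0000 + £1,938.4703… = £22,728.47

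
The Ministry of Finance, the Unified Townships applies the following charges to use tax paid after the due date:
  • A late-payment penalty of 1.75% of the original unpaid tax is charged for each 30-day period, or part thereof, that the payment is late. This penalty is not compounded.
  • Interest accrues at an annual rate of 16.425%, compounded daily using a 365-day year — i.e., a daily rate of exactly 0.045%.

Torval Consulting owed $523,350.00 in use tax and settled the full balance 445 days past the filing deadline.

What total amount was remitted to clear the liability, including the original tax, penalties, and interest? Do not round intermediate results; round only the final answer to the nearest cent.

Penalty periods: ⌈445/30⌉ = 15; penalty = 15 × 1.75% × $523,350.00 = $137,379.38…
Interest: $523,350.00 × ((1 + 0.00045)^445 − 1) = $523,350.00 × 0.22165312… = $116,002.1599…
Total = $523,350.00 + $137,379.3750 + $116,002.1599… = $776,731.53

$776,731.53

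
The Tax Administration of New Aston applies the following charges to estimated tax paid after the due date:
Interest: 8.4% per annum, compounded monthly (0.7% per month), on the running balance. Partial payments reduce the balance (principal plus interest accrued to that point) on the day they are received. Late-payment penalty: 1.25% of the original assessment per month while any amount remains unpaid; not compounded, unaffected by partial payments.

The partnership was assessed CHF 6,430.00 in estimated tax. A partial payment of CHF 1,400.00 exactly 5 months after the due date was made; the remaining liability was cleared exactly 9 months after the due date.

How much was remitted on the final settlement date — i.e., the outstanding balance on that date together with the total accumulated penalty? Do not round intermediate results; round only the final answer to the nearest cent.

CHF 6,130.38

Balance at month 5: CHF 6,430.0000 × (1 + 0.007)^5 = CHF 6,658.2228…
After CHF 1,400.00 payment: CHF 6,658.2228… − CHF 1,400.00 = CHF 5,258.2228…
Balance at month 9: CHF 5,258.2228… × (1 + 0.007)^4 = CHF 5,407.0062…
Penalty: 9 × 1.25% × CHF 6,430.00 = CHF 723.38…
Final settlement = outstanding balance + penalty = CHF 5,407.0062… + CHF 723.38… = CHF 6,130.38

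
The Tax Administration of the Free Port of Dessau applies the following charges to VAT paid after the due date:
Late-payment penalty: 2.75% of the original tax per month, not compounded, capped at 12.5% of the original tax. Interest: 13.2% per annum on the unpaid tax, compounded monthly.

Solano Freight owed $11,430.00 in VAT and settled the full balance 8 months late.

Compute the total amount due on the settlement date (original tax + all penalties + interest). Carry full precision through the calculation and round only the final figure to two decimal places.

Penalty (uncapped): 8 × 2.75% × $11,430.00 = $2,514.60; cap = 12.5% × $11,430.00 = $1,428.75 → penalty = $1,428.75
Interest (13.2%/yr ÷ 12 = 1.1%/month): $11,430.00 × ((1 + 0.011)^8 − 1) = $1,045.4286…
Total = $11,430.00 + $1,428.7500 + $1,045.4286… = $13,904.18

$13,904.18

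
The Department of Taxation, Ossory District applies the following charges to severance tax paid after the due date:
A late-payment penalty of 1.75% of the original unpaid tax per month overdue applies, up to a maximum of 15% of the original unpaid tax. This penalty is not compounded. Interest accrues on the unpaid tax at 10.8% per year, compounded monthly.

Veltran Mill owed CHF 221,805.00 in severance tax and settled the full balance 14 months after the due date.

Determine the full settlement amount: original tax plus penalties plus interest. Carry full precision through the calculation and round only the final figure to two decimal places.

CHF 284,718.45

Penalty (uncapped): 14 × 1.75% × CHF 221,805.00 = CHF 54,342.23…; cap = 15% × CHF 221,805.00 = CHF 33,270.75 → penalty = CHF 33,270.75
Interest (10.8%/yr ÷ 12 = 0.9%/month): CHF 221,805.00 × ((1 + 0.009)^14 − 1) = CHF 29,642.6952…
Total = CHF 221,805.00 + CHF 33,270.7500 + CHF 29,642.6952… = CHF 284,718.45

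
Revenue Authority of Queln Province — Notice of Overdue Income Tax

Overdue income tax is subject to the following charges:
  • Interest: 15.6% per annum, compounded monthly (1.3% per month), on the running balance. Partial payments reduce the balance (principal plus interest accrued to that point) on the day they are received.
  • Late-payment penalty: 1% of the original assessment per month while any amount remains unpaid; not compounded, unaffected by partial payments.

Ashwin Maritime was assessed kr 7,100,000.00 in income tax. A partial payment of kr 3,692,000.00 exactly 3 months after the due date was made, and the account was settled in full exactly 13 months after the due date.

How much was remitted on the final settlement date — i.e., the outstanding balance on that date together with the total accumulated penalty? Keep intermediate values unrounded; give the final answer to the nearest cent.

Balance at month 3: kr 7,100,000.0000 × (1 + 0.013)^3 = kr 7,380,515.2987
After kr 3,692,000.00 payment: kr 7,380,515.2987 − kr 3,692,000.00 = kr 3,688,515.2987
Balance at month 13: kr 3,688,515.2987 × (1 + 0.013)^10 = kr 4,197,068.3585…
Penalty: 13 × 1% × kr 7,100,000.00 = kr 923,000.00
Final settlement = outstanding balance + penalty = kr 4,197,068.3585… + kr 923,000.00 = kr 5,120,068.36

kr 5,120,068.36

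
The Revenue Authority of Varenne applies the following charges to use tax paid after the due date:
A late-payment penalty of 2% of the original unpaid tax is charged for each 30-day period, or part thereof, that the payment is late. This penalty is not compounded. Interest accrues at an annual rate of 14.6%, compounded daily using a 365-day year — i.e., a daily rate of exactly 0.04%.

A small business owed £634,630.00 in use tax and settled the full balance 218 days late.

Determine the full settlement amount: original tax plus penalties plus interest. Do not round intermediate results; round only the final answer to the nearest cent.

Penalty periods: ⌈218/30⌉ = 8; penalty = 8 × 2% × £634,630.00 = £101,540.80
Interest: £634,630.00 × ((1 + 0.0004)^218 − 1) = £634,630.00 × 0.09109586… = £57,812.1638…
Total = £634,630.00 + £101,540.8000 + £57,812.1638… = £793,982.96

£793,982.96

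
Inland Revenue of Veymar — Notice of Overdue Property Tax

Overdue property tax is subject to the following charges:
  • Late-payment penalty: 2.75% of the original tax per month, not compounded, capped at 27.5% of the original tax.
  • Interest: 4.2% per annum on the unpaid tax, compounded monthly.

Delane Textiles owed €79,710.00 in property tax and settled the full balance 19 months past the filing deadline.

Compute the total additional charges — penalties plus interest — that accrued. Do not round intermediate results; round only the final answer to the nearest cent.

Penalty (uncapped): 19 × 2.75% × €79,710.00 = €41,648.48…; cap = 27.5% × €79,710.00 = €21,920.25 → penalty = €21,920.25
Interest (4.2%/yr ÷ 12 = 0.35%/month): €79,710.00 × ((1 + 0.0035)^19 − 1) = €5,471.0460…
Penalties + interest = €21,920.2500 + €5,471.0460… = €27,391.30

€27,391.30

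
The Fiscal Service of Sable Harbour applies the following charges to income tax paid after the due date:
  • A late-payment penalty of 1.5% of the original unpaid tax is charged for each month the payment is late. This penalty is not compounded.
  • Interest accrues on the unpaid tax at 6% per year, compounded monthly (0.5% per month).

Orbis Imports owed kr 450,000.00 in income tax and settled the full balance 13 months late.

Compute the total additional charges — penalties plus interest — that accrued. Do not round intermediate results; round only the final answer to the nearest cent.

Late-payment penalty = 1.5% × kr 450,000.00 × 13 mo = kr 87,750.00
Interest: kr 450,000.00 × ((1 + 0.005)^13 − 1) = kr 450,000.00 × 0.0669862… = kr 30,143.7904…
Penalties + interest = kr 87,750.0000 + kr 30,143.7904… = kr 117,893.79

kr 117,893.79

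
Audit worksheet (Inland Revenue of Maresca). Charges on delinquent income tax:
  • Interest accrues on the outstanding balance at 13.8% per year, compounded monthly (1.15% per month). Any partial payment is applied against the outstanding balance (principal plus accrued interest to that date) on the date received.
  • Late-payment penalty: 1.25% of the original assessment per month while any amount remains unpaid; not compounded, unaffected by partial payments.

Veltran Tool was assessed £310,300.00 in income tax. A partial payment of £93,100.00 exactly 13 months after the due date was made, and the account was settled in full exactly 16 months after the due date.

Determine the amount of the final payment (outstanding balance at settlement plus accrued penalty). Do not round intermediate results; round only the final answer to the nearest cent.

£338,305.07

Balance at month 13: £310,300.0000 × (1 + 0.0115)^13 = £360,029.6829…
After £93,100.00 payment: £360,029.6829… − £93,100.00 = £266,929.6829…
Balance at month 16: £266,929.6829… × (1 + 0.0115)^3 = £276,245.0673…
Penalty: 16 × 1.25% × £310,300.00 = £62,060.00
Final settlement = outstanding balance + penalty = £276,245.0673… + £62,060.00 = £338,305.07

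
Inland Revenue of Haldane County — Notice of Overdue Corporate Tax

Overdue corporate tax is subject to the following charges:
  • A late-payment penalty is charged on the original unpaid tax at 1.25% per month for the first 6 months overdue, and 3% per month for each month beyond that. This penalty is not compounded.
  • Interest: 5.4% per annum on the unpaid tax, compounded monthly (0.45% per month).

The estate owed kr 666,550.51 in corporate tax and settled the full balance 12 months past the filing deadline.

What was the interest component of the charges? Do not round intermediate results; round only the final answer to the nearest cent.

kr 36,898.07

Interest: kr 666,550.51 × ((1 + 0.0045)^12 − 1) = kr 666,550.51 × 0.0553568… = kr 36,898.0712…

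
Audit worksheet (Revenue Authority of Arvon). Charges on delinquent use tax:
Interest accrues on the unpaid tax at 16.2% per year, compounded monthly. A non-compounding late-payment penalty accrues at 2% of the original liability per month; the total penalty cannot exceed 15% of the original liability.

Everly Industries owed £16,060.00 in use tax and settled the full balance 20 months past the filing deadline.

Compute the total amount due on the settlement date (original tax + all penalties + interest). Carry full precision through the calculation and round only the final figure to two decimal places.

£23,409.06

Penalty (uncapped): 20 × 2% × £16,060.00 = £6,424.00; cap = 15% × £16,060.00 = £2,409.00 → penalty = £2,409.00
Interest (16.2%/yr ÷ 12 = 1.35%/month): £16,060.00 × ((1 + 0.0135)^20 − 1) = £4,940.0632…
Total = £16,060.00 + £2,409.0000 + £4,940.0632… = £23,409.06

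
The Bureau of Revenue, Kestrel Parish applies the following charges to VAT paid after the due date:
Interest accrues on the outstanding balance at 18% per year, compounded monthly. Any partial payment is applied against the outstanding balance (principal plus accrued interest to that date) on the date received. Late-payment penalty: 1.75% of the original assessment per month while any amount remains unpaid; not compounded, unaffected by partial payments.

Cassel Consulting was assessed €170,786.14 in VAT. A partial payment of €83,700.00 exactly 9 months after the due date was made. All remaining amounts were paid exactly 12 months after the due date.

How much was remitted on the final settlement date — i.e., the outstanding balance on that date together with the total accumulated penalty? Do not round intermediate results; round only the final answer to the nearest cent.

Monthly rate = 18% ÷ 12 = 1.5%
Balance at month 9: €170,786.1400 × (1 + 0.015)^9 = €195,275.1604…
After €83,700.00 payment: €195,275.1604… − €83,700.00 = €111,575.1604…
Balance at month 12: €111,575.1604… × (1 + 0.015)^3 = €116,671.7324…
Penalty: 12 × 1.75% × €170,786.14 = €35,865.09…
Final settlement = outstanding balance + penalty = €116,671.7324… + €35,865.09… = €152,536.82

€152,536.82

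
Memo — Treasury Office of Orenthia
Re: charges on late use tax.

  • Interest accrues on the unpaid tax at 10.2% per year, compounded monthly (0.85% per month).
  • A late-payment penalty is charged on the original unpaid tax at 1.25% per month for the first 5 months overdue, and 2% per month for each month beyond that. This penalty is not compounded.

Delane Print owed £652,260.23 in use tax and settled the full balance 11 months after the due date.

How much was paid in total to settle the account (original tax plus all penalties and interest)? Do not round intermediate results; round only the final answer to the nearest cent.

£834,943.20

Penalty, months 1–5: 5 × 1.25% × £652,260.23 = £40,766.26…
Penalty, months 6–11: 6 × 2% × £652,260.23 = £78,271.23…
Interest: £652,260.23 × ((1 + 0.0085)^11 − 1) = £652,260.23 × 0.0975768… = £63,645.4816…
Total = £652,260.23 + £119,037.4920… + £63,645.4816… = £834,943.20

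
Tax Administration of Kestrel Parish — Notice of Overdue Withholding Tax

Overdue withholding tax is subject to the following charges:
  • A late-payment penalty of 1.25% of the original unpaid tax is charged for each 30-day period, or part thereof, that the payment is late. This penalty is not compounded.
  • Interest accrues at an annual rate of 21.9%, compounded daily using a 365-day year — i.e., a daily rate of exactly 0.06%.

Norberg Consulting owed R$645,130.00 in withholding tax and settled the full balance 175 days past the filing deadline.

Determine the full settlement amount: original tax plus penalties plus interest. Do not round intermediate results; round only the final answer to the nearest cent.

R$764,914.92

Penalty periods: ⌈175/30⌉ = 6; penalty = 6 × 1.25% × R$645,130.00 = R$48,384.75
Interest: R$645,130.00 × ((1 + 0.0006)^175 − 1) = R$645,130.00 × 0.11067564… = R$71,400.1740…
Total = R$645,130.00 + R$48,384.7500 + R$71,400.1740… = R$764,914.92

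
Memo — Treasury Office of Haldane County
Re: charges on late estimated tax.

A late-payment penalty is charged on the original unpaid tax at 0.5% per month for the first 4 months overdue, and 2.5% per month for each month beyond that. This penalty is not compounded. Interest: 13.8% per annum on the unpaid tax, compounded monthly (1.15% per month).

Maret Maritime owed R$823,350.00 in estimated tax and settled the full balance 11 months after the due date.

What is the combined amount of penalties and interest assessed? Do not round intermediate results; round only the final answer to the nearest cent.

Penalty, months 1–4: 4 × 0.5% × R$823,350.00 = R$16,467.00
Penalty, months 5–11: 7 × 2.5% × R$823,350.00 = R$144,086.25
Interest: R$823,350.00 × ((1 + 0.0115)^11 − 1) = R$823,350.00 × 0.1340306… = R$110,354.0617…
Penalties + interest = R$160,553.2500 + R$110,354.0617… = R$270,907.31

R$270,907.31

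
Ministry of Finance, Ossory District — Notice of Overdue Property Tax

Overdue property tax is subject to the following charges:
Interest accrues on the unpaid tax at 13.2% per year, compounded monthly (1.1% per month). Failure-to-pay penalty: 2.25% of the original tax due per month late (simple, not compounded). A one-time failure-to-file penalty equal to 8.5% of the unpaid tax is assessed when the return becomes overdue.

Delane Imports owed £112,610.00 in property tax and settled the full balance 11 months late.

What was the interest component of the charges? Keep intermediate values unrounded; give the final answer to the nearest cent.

£14,400.51

Interest: £112,610.00 × ((1 + 0.011)^11 − 1) = £112,610.00 × 0.1278795… = £14,400.5129…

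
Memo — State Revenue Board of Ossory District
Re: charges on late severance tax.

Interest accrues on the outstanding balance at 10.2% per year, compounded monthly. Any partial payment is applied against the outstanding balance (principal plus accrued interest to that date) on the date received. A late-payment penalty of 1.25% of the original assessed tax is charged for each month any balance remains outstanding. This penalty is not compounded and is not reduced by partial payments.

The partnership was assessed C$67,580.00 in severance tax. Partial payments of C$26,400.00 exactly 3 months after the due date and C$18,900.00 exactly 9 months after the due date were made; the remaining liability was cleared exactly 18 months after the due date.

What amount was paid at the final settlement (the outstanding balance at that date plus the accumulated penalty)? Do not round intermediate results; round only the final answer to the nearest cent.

Monthly rate = 10.2% ÷ 12 = 0.85%
Balance at month 3: C$67,580.0000 × (1 + 0.0085)^3 = C$69,317.9795…
After C$26,400.00 payment: C$69,317.9795… − C$26,400.00 = C$42,917.9795…
Balance at month 9: C$42,917.9795… × (1 + 0.0085)^6 = C$45,153.8393…
After C$18,900.00 payment: C$45,153.8393… − C$18,900.00 = C$26,253.8393…
Balance at month 18: C$26,253.8393… × (1 + 0.0085)^9 = C$28,331.9160…
Penalty: 18 × 1.25% × C$67,580.00 = C$15,205.50
Final settlement = outstanding balance + penalty = C$28,331.9160… + C$15,205.50 = C$43,537.42

C$43,537.42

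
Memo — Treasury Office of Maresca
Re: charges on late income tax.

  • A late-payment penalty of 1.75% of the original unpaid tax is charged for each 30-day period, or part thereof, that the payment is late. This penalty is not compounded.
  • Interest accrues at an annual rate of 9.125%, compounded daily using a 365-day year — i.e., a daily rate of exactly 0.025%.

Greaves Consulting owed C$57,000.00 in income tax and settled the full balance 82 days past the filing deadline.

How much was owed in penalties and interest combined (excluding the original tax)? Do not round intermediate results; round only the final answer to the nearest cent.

Penalty periods: ⌈82/30⌉ = 3; penalty = 3 × 1.75% × C$57,000.00 = C$2,992.50
Interest: C$57,000.00 × ((1 + 0.00025)^82 − 1) = C$57,000.00 × 0.02070895… = C$1,180.4103…
Penalties + interest = C$2,992.5000 + C$1,180.4103… = C$4,172.91

C$4,172.91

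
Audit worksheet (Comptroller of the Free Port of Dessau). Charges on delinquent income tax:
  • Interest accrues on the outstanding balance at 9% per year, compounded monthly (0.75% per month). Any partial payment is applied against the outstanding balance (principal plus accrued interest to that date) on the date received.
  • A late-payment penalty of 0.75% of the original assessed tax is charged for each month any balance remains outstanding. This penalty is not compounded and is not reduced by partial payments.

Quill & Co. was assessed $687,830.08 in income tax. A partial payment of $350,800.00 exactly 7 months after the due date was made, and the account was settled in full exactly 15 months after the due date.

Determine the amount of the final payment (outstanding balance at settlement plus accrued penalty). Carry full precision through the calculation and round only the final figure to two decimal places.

$474,380.52

Balance at month 7: $687,830.0800 × (1 + 0.0075)^7 = $724,763.8912…
After $350,800.00 payment: $724,763.8912… − $350,800.00 = $373,963.8912…
Balance at month 15: $373,963.8912… × (1 + 0.0075)^8 = $396,999.6361…
Penalty: 15 × 0.75% × $687,830.08 = $77,380.88…
Final settlement = outstanding balance + penalty = $396,999.6361… + $77,380.88… = $474,380.52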